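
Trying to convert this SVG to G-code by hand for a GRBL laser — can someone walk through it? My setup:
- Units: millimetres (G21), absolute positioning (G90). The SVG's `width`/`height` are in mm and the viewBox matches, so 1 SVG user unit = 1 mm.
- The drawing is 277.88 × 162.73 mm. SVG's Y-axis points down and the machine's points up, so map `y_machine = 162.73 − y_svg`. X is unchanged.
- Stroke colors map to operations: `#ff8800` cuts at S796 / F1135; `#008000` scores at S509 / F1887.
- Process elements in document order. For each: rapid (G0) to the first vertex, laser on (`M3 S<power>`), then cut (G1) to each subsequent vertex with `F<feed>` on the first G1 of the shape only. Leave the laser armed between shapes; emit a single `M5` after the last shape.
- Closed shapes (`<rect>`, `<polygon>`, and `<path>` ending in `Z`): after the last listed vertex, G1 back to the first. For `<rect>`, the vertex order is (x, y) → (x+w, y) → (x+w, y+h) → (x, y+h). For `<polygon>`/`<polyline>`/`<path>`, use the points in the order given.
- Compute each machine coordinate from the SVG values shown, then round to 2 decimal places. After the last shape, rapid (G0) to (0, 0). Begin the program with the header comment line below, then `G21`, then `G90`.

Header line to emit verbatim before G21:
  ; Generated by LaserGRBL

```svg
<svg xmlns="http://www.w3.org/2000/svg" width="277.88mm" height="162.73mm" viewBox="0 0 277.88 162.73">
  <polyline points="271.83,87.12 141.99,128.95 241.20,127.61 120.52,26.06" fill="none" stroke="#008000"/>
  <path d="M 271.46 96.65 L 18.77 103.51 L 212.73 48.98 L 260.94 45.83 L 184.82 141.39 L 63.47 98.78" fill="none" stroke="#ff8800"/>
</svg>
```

viewBox `0 0 277.88 162.73` with mm width/height → 1 unit = 1 mm. Flip: y_m = 162.73 − y_svg.

**Shape 1** — `<polyline>` open polyline, stroke `#008000` → score (S509, F1887). Machine vertices: (271.83,75.61) → (141.99,33.78) → (241.20,35.12) → (120.52,136.67). Open path.

**Shape 2** — `<path>` open polyline, stroke `#ff8800` → cut (S796, F1135). Machine vertices: (271.46,66.08) → (18.77,59.22) → (212.73,113.75) → (260.94,116.90) → (184.82,21.34) → (63.47,63.95). Open path.

; Generated by LaserGRBL
G21
G90
G0 X271.83 Y75.61
M3 S509
G1 X141.99 Y33.78 F1887
G1 X241.20 Y35.12
G1 X120.52 Y136.67
G0 X271.46 Y66.08
M3 S796
G1 X18.77 Y59.22 F1135
G1 X212.73 Y113.75
G1 X260.94 Y116.90
G1 X184.82 Y21.34
G1 X63.47 Y63.95
M5
G0 X0.00 Y0.00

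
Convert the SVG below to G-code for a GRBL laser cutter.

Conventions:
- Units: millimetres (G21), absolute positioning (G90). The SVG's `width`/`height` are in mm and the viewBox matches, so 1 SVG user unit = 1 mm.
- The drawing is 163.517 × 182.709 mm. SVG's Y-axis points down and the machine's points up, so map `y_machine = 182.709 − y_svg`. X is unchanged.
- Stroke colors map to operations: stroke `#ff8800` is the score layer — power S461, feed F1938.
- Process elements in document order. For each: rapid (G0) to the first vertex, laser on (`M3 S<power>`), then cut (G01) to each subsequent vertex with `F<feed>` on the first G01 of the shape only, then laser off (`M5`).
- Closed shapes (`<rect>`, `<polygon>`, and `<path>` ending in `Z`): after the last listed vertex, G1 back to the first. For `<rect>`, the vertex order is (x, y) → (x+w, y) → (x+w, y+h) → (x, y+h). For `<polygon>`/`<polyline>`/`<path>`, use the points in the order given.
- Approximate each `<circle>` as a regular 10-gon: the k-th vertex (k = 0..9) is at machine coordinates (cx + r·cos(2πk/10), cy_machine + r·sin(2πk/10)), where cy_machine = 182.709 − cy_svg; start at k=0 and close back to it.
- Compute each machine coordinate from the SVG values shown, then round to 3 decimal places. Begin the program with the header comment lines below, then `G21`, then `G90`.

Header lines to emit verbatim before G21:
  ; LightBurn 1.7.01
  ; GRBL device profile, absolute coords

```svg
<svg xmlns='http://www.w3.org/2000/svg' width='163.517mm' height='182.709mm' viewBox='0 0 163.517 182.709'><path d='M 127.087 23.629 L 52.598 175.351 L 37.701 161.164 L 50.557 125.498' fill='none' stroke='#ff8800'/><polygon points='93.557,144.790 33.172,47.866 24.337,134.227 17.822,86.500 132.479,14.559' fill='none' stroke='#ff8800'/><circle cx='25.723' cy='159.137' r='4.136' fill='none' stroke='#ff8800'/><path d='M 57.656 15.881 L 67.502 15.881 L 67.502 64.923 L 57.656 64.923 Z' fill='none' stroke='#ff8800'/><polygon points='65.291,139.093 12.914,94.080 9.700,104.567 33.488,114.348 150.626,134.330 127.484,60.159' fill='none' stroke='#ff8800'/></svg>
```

viewBox `0 0 163.517 182.709` with mm width/height → 1 unit = 1 mm. Flip: y_m = 182.709 − y_svg.

**Shape 1** — `<path>` open polyline, stroke `#ff8800` → score (S461, F1938). Machine vertices: (127.087,159.080) → (52.598,7.358) → (37.701,21.545) → (50.557,57.211). Open path.

**Shape 2** — `<polygon>` closed polygon, stroke `#ff8800` → score (S461, F1938). Machine vertices: (93.557,37.919) → (33.172,134.843) → (24.337,48.482) → (17.822,96.209) → (132.479,168.150) → (93.557,37.919). Closed: final G1 returns to the first vertex.

**Shape 3** — `<circle>` circle, stroke `#ff8800` → score (S461, F1938). Machine vertices: (29.859,23.572) → (29.069,26.003) → (27.001,27.506) → (24.445,27.506) → (22.377,26.003) → (21.587,23.572) → (22.377,21.141) → (24.445,19.638) → (27.001,19.638) → (29.069,21.141) → (29.859,23.572). Closed: final G1 returns to the first vertex.

**Shape 4** — `<path>` rectangle, stroke `#ff8800` → score (S461, F1938). Machine vertices: (57.656,166.828) → (67.502,166.828) → (67.502,117.786) → (57.656,117.786) → (57.656,166.828). Closed: final G1 returns to the first vertex.

**Shape 5** — `<polygon>` closed polygon, stroke `#ff8800` → score (S461, F1938). Machine vertices: (65.291,43.616) → (12.914,88.629) → (9.700,78.142) → (33.488,68.361) → (150.626,48.379) → (127.484,122.550) → (65.291,43.616). Closed: final G1 returns to the first vertex.

; LightBurn 1.7.01
; GRBL device profile, absolute coords
G21
G90
G0 X127.087 Y159.080
M3 S461
G01 X52.598 Y7.358 F1938
G01 X37.701 Y21.545
G01 X50.557 Y57.211
M5
G0 X93.557 Y37.919
M3 S461
G01 X33.172 Y134.843 F1938
G01 X24.337 Y48.482
G01 X17.822 Y96.209
G01 X132.479 Y168.150
G01 X93.557 Y37.919
M5
G0 X29.859 Y23.572
M3 S461
G01 X29.069 Y26.003 F1938
G01 X27.001 Y27.506
G01 X24.445 Y27.506
G01 X22.377 Y26.003
G01 X21.587 Y23.572
G01 X22.377 Y21.141
G01 X24.445 Y19.638
G01 X27.001 Y19.638
G01 X29.069 Y21.141
G01 X29.859 Y23.572
M5
G0 X57.656 Y166.828
M3 S461
G01 X67.502 Y166.828 F1938
G01 X67.502 Y117.786
G01 X57.656 Y117.786
G01 X57.656 Y166.828
M5
G0 X65.291 Y43.616
M3 S461
G01 X12.914 Y88.629 F1938
G01 X9.700 Y78.142
G01 X33.488 Y68.361
G01 X150.626 Y48.379
G01 X127.484 Y122.550
G01 X65.291 Y43.616
M5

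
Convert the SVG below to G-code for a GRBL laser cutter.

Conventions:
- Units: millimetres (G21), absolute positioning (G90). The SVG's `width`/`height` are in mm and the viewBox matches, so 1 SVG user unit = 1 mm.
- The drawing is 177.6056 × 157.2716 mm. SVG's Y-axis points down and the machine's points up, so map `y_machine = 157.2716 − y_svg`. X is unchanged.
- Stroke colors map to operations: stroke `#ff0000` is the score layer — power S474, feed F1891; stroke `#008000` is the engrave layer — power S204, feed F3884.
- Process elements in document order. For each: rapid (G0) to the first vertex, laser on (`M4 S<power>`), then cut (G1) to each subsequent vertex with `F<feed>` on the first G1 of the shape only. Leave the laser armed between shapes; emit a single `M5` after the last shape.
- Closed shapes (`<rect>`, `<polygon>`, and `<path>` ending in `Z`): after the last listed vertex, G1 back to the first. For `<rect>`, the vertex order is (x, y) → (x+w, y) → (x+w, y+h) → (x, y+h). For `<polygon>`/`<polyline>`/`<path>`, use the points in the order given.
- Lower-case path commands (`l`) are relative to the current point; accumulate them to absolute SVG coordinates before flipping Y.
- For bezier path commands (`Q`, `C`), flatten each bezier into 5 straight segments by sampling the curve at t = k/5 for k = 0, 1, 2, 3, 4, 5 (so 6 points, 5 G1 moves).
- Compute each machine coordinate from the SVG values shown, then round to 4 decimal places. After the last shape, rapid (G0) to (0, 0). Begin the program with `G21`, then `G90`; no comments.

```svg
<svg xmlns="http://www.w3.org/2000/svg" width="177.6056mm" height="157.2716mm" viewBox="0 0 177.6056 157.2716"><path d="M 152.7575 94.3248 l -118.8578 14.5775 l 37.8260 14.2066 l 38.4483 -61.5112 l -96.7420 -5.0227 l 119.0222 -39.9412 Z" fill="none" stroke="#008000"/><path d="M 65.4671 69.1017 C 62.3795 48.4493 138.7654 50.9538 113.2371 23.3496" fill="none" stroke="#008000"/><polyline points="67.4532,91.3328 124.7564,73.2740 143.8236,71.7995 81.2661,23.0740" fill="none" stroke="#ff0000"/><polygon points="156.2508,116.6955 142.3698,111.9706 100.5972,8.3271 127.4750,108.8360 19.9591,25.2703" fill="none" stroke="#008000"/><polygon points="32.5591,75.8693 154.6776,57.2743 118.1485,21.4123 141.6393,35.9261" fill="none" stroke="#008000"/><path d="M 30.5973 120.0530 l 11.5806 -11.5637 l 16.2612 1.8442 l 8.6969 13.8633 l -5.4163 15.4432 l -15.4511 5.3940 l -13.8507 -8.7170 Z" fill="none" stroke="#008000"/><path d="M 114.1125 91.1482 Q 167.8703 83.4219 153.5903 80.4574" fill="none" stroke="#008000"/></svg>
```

Since the viewBox matches the mm dimensions, user units are millimetres directly. The only transform is the Y-flip y_m = 157.2716 − y_svg.

Shape 1 is a closed polygon drawn with `<path>`. Its stroke #008000 means engrave at S204, F3884. After flipping Y the toolpath is (152.7575,62.9468) → (33.8997,48.3693) → (71.7257,34.1627) → (110.1740,95.6739) → (13.4320,100.6966) → (132.4542,140.6378) → (152.7575,62.9468), returning to the start.

Shape 2 is a cubic bezier drawn with `<path>`. Its stroke #008000 means engrave at S204, F3884. After flipping Y the toolpath is (65.4671,88.1699) → (71.7003,98.2086) → (88.3004,105.2465) → (106.5611,111.8401) → (117.7755,120.5464) → (113.2371,133.9220).

Shape 3 is a open polyline drawn with `<polyline>`. Its stroke #ff0000 means score at S474, F1891. After flipping Y the toolpath is (67.4532,65.9388) → (124.7564,83.9976) → (143.8236,85.4721) → (81.2661,134.1976).

Shape 4 is a closed polygon drawn with `<polygon>`. Its stroke #008000 means engrave at S204, F3884. After flipping Y the toolpath is (156.2508,40.5761) → (142.3698,45.3010) → (100.5972,148.9445) → (127.4750,48.4356) → (19.9591,132.0013) → (156.2508,40.5761), returning to the start.

Shape 5 is a closed polygon drawn with `<polygon>`. Its stroke #008000 means engrave at S204, F3884. After flipping Y the toolpath is (32.5591,81.4023) → (154.6776,99.9973) → (118.1485,135.8593) → (141.6393,121.3455) → (32.5591,81.4023), returning to the start.

Shape 6 is a regular polygon drawn with `<path>`. Its stroke #008000 means engrave at S204, F3884. After flipping Y the toolpath is (30.5973,37.2186) → (42.1779,48.7823) → (58.4391,46.9381) → (67.1360,33.0748) → (61.7197,17.6316) → (46.2686,12.2376) → (32.4179,20.9546) → (30.5973,37.2186), returning to the start.

Shape 7 is a quadratic bezier drawn with `<path>`. Its stroke #008000 means engrave at S204, F3884. After flipping Y the toolpath is (114.1125,66.1234) → (132.8941,69.0234) → (146.2327,71.5426) → (154.1283,73.6807) → (156.5808,75.4379) → (153.5903,76.8142).

G21
G90
G0 X152.7575 Y62.9468
M4 S204
G1 X33.8997 Y48.3693 F3884
G1 X71.7257 Y34.1627
G1 X110.1740 Y95.6739
G1 X13.4320 Y100.6966
G1 X132.4542 Y140.6378
G1 X152.7575 Y62.9468
G0 X65.4671 Y88.1699
M4 S204
G1 X71.7003 Y98.2086 F3884
G1 X88.3004 Y105.2465
G1 X106.5611 Y111.8401
G1 X117.7755 Y120.5464
G1 X113.2371 Y133.9220
G0 X67.4532 Y65.9388
M4 S474
G1 X124.7564 Y83.9976 F1891
G1 X143.8236 Y85.4721
G1 X81.2661 Y134.1976
G0 X156.2508 Y40.5761
M4 S204
G1 X142.3698 Y45.3010 F3884
G1 X100.5972 Y148.9445
G1 X127.4750 Y48.4356
G1 X19.9591 Y132.0013
G1 X156.2508 Y40.5761
G0 X32.5591 Y81.4023
M4 S204
G1 X154.6776 Y99.9973 F3884
G1 X118.1485 Y135.8593
G1 X141.6393 Y121.3455
G1 X32.5591 Y81.4023
G0 X30.5973 Y37.2186
M4 S204
G1 X42.1779 Y48.7823 F3884
G1 X58.4391 Y46.9381
G1 X67.1360 Y33.0748
G1 X61.7197 Y17.6316
G1 X46.2686 Y12.2376
G1 X32.4179 Y20.9546
G1 X30.5973 Y37.2186
G0 X114.1125 Y66.1234
M4 S204
G1 X132.8941 Y69.0234 F3884
G1 X146.2327 Y71.5426
G1 X154.1283 Y73.6807
G1 X156.5808 Y75.4379
G1 X153.5903 Y76.8142
M5
G0 X0.0000 Y0.0000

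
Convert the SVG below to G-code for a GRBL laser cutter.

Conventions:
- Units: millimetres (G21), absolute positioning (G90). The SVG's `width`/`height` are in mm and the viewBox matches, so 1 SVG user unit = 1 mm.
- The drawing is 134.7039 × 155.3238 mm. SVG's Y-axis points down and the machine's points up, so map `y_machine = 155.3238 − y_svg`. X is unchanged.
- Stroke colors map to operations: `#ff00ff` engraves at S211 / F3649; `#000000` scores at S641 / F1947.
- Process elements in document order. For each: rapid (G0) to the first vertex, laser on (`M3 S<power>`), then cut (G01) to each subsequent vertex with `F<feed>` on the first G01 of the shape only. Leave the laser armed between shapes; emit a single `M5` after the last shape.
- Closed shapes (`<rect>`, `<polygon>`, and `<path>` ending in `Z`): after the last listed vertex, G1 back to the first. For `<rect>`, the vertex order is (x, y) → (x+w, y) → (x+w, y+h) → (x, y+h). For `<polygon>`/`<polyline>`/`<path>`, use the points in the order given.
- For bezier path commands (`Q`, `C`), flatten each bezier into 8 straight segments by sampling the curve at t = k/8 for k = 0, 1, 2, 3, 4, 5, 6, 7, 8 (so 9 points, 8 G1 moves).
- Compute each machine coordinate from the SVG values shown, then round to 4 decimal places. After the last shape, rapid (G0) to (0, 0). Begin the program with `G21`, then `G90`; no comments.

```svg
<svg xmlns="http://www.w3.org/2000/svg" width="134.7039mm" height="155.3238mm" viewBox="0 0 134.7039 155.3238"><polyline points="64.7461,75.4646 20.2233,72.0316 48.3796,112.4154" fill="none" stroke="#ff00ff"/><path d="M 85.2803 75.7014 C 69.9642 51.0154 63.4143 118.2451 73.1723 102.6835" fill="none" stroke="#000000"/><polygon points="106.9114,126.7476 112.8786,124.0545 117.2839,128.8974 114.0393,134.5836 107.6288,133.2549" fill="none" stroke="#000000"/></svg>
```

G21
G90
G0 X64.7461 Y79.8592
M3 S211
G01 X20.2233 Y83.2922 F3649
G01 X48.3796 Y42.9084
G0 X85.2803 Y79.6224
M3 S641
G01 X79.9624 Y84.9123 F1947
G01 X75.5547 Y83.6325
G01 X72.1456 Y77.8303
G01 X69.8235 Y69.5530
G01 X68.6767 Y60.8480
G01 X68.7937 Y53.7627
G01 X70.2628 Y50.3443
G01 X73.1723 Y52.6403
G0 X106.9114 Y28.5762
M3 S641
G01 X112.8786 Y31.2693 F1947
G01 X117.2839 Y26.4264
G01 X114.0393 Y20.7402
G01 X107.6288 Y22.0689
G01 X106.9114 Y28.5762
M5
G0 X0.0000 Y0.0000

viewBox `0 0 134.7039 155.3238` with mm width/height → 1 unit = 1 mm. Flip: y_m = 155.3238 − y_svg.

**Shape 1** — `<polyline>` open polyline, stroke `#ff00ff` → engrave (S211, F3649). Machine vertices: (64.7461,79.8592) → (20.2233,83.2922) → (48.3796,42.9084). Open path.

**Shape 2** — `<path>` cubic bezier, stroke `#000000` → score (S641, F1947). Control points (SVG): P0=(85.2803,75.7014), P1=(69.9642,51.0154), P2=(63.4143,118.2451), P3=(73.1723,102.6835); sampled at t=k/8. Machine vertices: (85.2803,79.6224) → (79.9624,84.9123) → (75.5547,83.6325) → (72.1456,77.8303) → (69.8235,69.5530) → (68.6767,60.8480) → (68.7937,53.7627) → (70.2628,50.3443) → (73.1723,52.6403). Open path.

**Shape 3** — `<polygon>` regular polygon, stroke `#000000` → score (S641, F1947). Machine vertices: (106.9114,28.5762) → (112.8786,31.2693) → (117.2839,26.4264) → (114.0393,20.7402) → (107.6288,22.0689) → (106.9114,28.5762). Closed: final G1 returns to the first vertex.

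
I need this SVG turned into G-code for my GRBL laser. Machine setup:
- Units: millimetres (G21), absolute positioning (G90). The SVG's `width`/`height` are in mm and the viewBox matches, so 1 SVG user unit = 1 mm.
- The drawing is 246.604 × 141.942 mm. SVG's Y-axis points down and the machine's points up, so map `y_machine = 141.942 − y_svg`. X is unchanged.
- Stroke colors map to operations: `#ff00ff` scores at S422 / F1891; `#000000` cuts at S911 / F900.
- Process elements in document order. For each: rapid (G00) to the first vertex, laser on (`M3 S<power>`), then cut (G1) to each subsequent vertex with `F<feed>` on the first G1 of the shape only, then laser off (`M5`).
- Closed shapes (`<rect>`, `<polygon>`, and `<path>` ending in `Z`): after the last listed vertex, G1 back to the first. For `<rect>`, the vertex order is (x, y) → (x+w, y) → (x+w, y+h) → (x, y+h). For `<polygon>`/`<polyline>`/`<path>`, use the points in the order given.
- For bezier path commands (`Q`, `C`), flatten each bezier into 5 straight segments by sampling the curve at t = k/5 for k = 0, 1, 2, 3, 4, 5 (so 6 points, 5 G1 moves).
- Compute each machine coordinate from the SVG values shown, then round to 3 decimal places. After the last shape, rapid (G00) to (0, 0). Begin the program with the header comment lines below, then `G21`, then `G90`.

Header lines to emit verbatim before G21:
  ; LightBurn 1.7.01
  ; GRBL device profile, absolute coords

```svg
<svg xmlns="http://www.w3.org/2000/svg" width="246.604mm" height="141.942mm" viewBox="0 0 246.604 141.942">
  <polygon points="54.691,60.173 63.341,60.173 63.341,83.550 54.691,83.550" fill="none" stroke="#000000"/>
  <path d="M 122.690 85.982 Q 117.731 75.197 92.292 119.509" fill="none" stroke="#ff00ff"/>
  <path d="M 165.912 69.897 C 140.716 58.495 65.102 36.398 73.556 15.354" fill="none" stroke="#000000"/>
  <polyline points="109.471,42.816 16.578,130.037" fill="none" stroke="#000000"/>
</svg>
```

1 u = 1 mm; y_m = 141.942 − y.

[1] `<polygon>` rectangle, #000000→cut S911 F900: (54.691,81.769) → (63.341,81.769) → (63.341,58.392) → (54.691,58.392) → (54.691,81.769) (closed)

[2] `<path>` quadratic bezier, #ff00ff→score S422 F1891: (122.690,55.960) → (119.887,58.070) → (115.446,55.772) → (109.366,49.067) → (101.648,37.954) → (92.292,22.433)

[3] `<path>` cubic bezier, #000000→cut S911 F900: (165.912,72.045) → (145.820,80.076) → (120.083,90.109) → (95.157,101.582) → (77.496,113.929) → (73.556,126.588)

[4] `<polyline>` line segment, #000000→cut S911 F900: (109.471,99.126) → (16.578,11.905)

; LightBurn 1.7.01
; GRBL device profile, absolute coords
G21
G90
G00 X54.691 Y81.769
M3 S911
G1 X63.341 Y81.769 F900
G1 X63.341 Y58.392
G1 X54.691 Y58.392
G1 X54.691 Y81.769
M5
G00 X122.690 Y55.960
M3 S422
G1 X119.887 Y58.070 F1891
G1 X115.446 Y55.772
G1 X109.366 Y49.067
G1 X101.648 Y37.954
G1 X92.292 Y22.433
M5
G00 X165.912 Y72.045
M3 S911
G1 X145.820 Y80.076 F900
G1 X120.083 Y90.109
G1 X95.157 Y101.582
G1 X77.496 Y113.929
G1 X73.556 Y126.588
M5
G00 X109.471 Y99.126
M3 S911
G1 X16.578 Y11.905 F900
M5
G00 X0.000 Y0.000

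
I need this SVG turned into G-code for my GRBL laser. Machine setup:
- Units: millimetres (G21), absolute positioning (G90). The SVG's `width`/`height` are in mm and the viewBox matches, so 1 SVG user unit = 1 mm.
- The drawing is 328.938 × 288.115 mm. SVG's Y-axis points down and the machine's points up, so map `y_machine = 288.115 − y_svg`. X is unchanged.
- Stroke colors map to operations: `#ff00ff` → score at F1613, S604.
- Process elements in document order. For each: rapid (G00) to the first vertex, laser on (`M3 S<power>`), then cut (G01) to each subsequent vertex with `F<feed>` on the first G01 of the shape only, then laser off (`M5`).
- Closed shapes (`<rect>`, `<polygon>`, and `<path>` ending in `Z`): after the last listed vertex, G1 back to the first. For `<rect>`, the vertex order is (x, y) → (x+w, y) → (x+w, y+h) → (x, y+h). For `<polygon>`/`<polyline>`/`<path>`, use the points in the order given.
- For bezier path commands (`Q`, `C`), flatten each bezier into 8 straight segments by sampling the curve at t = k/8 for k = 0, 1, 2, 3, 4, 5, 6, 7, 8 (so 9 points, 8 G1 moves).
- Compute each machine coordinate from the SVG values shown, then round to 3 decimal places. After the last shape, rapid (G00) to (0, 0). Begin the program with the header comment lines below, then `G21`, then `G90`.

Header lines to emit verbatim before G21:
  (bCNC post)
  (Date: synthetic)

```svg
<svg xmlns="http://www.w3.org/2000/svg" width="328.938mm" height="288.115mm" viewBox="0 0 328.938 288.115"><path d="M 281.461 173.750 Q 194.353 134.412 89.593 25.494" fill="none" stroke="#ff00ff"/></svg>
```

(bCNC post)
(Date: synthetic)
G21
G90
G00 X281.461 Y114.365
M3 S604
G01 X259.408 Y125.287 F1613
G01 X236.804 Y138.383
G01 X213.648 Y153.653
G01 X189.940 Y171.098
G01 X165.681 Y190.717
G01 X140.870 Y212.511
G01 X115.507 Y236.479
G01 X89.593 Y262.621
M5
G00 X0.000 Y0.000

Since the viewBox matches the mm dimensions, user units are millimetres directly. The only transform is the Y-flip y_m = 288.115 − y_svg.

Shape 1 is a quadratic bezier drawn with `<path>`. Its stroke #ff00ff means score at S604, F1613. After flipping Y the toolpath is (281.461,114.365) → (259.408,125.287) → (236.804,138.383) → (213.648,153.653) → (189.940,171.098) → (165.681,190.717) → (140.870,212.511) → (115.507,236.479) → (89.593,262.621).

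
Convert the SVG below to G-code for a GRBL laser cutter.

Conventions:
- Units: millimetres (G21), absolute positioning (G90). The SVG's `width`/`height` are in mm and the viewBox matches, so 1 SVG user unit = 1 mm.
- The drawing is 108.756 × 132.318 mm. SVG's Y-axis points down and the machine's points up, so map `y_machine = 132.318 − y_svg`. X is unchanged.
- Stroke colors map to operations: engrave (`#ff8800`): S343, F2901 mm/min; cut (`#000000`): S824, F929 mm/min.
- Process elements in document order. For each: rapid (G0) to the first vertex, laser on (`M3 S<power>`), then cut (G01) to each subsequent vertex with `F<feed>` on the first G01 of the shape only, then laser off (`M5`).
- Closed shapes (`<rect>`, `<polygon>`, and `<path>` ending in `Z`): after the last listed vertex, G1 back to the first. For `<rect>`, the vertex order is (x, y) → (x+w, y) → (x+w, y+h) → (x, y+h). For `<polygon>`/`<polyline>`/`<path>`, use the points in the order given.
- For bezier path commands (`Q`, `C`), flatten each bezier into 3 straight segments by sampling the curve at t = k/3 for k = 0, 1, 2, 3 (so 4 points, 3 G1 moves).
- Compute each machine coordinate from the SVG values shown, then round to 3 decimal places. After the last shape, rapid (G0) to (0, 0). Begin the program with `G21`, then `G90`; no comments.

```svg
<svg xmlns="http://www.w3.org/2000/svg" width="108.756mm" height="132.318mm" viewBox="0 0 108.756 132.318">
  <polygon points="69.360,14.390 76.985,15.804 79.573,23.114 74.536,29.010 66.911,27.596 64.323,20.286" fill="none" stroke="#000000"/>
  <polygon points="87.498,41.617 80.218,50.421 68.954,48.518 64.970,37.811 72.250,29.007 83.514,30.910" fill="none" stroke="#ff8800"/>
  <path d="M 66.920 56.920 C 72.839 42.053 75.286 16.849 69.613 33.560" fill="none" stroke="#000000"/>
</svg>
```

G21
G90
G0 X69.360 Y117.928
M3 S824
G01 X76.985 Y116.514 F929
G01 X79.573 Y109.204
G01 X74.536 Y103.308
G01 X66.911 Y104.722
G01 X64.323 Y112.032
G01 X69.360 Y117.928
M5
G0 X87.498 Y90.701
M3 S343
G01 X80.218 Y81.897 F2901
G01 X68.954 Y83.800
G01 X64.970 Y94.507
G01 X72.250 Y103.311
G01 X83.514 Y101.408
G01 X87.498 Y90.701
M5
G0 X66.920 Y75.398
M3 S824
G01 X71.510 Y91.775 F929
G01 X72.751 Y103.433
G01 X69.613 Y98.758
M5
G0 X0.000 Y0.000

viewBox `0 0 108.756 132.318` with mm width/height → 1 unit = 1 mm. Flip: y_m = 132.318 − y_svg.

**Shape 1** — `<polygon>` regular polygon, stroke `#000000` → cut (S824, F929). Machine vertices: (69.360,117.928) → (76.985,116.514) → (79.573,109.204) → (74.536,103.308) → (66.911,104.722) → (64.323,112.032) → (69.360,117.928). Closed: final G1 returns to the first vertex.

**Shape 2** — `<polygon>` regular polygon, stroke `#ff8800` → engrave (S343, F2901). Machine vertices: (87.498,90.701) → (80.218,81.897) → (68.954,83.800) → (64.970,94.507) → (72.250,103.311) → (83.514,101.408) → (87.498,90.701). Closed: final G1 returns to the first vertex.

**Shape 3** — `<path>` cubic bezier, stroke `#000000` → cut (S824, F929). Control points (SVG): P0=(66.920,56.920), P1=(72.839,42.053), P2=(75.286,16.849), P3=(69.613,33.560); sampled at t=k/3. Machine vertices: (66.920,75.398) → (71.510,91.775) → (72.751,103.433) → (69.613,98.758). Open path.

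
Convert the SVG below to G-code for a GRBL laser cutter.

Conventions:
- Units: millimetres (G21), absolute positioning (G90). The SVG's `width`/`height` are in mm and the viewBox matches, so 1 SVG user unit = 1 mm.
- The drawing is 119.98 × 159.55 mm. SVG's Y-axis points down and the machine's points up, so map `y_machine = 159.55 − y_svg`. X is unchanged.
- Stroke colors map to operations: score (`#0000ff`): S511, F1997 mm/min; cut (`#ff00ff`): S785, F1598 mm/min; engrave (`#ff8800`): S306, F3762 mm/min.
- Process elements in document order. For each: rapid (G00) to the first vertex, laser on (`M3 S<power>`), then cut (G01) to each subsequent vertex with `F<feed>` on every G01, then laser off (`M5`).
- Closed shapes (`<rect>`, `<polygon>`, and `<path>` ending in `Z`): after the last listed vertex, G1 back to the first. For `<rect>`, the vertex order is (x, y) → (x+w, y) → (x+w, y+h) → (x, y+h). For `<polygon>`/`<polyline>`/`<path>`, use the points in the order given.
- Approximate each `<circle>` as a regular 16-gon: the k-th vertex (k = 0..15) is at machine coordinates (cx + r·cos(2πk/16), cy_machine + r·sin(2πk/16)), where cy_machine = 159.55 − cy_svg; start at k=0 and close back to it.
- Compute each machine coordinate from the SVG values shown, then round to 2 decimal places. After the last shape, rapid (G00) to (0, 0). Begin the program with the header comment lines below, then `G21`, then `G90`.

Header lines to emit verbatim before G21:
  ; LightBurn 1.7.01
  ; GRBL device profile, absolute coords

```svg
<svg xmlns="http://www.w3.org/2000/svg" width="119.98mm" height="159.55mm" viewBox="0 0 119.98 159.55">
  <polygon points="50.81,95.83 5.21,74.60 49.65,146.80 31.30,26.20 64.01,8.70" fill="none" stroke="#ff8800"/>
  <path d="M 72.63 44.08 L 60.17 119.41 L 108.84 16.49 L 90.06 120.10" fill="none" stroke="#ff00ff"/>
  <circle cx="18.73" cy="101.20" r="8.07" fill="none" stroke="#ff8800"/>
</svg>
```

Since the viewBox matches the mm dimensions, user units are millimetres directly. The only transform is the Y-flip y_m = 159.55 − y_svg.

Shape 1 is a closed polygon drawn with `<polygon>`. Its stroke #ff8800 means engrave at S306, F3762. After flipping Y the toolpath is (50.81,63.72) → (5.21,84.95) → (49.65,12.75) → (31.30,133.35) → (64.01,150.85) → (50.81,63.72), returning to the start.

Shape 2 is a open polyline drawn with `<path>`. Its stroke #ff00ff means cut at S785, F1598. After flipping Y the toolpath is (72.63,115.47) → (60.17,40.14) → (108.84,143.06) → (90.06,39.45).

Shape 3 is a circle drawn with `<circle>`. Its stroke #ff8800 means engrave at S306, F3762. After flipping Y the toolpath is (26.80,58.35) → (26.19,61.44) → (24.44,64.06) → (21.82,65.81) → (18.73,66.42) → (15.64,65.81) → (13.02,64.06) → (11.27,61.44) → (10.66,58.35) → (11.27,55.26) → (13.02,52.64) → (15.64,50.89) → (18.73,50.28) → (21.82,50.89) → (24.44,52.64) → (26.19,55.26) → (26.80,58.35), returning to the start.

; LightBurn 1.7.01
; GRBL device profile, absolute coords
G21
G90
G00 X50.81 Y63.72
M3 S306
G01 X5.21 Y84.95 F3762
G01 X49.65 Y12.75 F3762
G01 X31.30 Y133.35 F3762
G01 X64.01 Y150.85 F3762
G01 X50.81 Y63.72 F3762
M5
G00 X72.63 Y115.47
M3 S785
G01 X60.17 Y40.14 F1598
G01 X108.84 Y143.06 F1598
G01 X90.06 Y39.45 F1598
M5
G00 X26.80 Y58.35
M3 S306
G01 X26.19 Y61.44 F3762
G01 X24.44 Y64.06 F3762
G01 X21.82 Y65.81 F3762
G01 X18.73 Y66.42 F3762
G01 X15.64 Y65.81 F3762
G01 X13.02 Y64.06 F3762
G01 X11.27 Y61.44 F3762
G01 X10.66 Y58.35 F3762
G01 X11.27 Y55.26 F3762
G01 X13.02 Y52.64 F3762
G01 X15.64 Y50.89 F3762
G01 X18.73 Y50.28 F3762
G01 X21.82 Y50.89 F3762
G01 X24.44 Y52.64 F3762
G01 X26.19 Y55.26 F3762
G01 X26.80 Y58.35 F3762
M5
G00 X0.00 Y0.00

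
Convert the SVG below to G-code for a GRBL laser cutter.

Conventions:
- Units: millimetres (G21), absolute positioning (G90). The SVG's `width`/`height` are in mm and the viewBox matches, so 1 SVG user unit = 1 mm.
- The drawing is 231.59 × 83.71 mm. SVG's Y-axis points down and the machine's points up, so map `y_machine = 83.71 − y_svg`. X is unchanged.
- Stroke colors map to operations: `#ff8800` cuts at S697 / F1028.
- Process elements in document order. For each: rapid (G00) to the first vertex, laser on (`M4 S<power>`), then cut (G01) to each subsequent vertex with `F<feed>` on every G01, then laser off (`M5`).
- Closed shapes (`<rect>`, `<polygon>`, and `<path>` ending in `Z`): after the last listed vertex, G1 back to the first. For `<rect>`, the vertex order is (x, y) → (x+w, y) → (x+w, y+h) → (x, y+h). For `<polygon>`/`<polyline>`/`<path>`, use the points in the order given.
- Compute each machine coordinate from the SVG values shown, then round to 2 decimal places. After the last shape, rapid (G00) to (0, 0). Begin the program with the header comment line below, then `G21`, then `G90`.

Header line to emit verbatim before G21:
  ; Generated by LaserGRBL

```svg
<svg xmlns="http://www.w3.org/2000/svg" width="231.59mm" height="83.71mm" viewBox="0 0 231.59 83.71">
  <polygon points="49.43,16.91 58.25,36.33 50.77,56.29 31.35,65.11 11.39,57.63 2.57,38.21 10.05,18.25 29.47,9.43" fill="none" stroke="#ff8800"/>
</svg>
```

1 u = 1 mm; y_m = 83.71 − y.

[1] `<polygon>` regular polygon, #ff8800→cut S697 F1028: (49.43,66.80) → (58.25,47.38) → (50.77,27.42) → (31.35,18.60) → (11.39,26.08) → (2.57,45.50) → (10.05,65.46) → (29.47,74.28) → (49.43,66.80) (closed)

; Generated by LaserGRBL
G21
G90
G00 X49.43 Y66.80
M4 S697
G01 X58.25 Y47.38 F1028
G01 X50.77 Y27.42 F1028
G01 X31.35 Y18.60 F1028
G01 X11.39 Y26.08 F1028
G01 X2.57 Y45.50 F1028
G01 X10.05 Y65.46 F1028
G01 X29.47 Y74.28 F1028
G01 X49.43 Y66.80 F1028
M5
G00 X0.00 Y0.00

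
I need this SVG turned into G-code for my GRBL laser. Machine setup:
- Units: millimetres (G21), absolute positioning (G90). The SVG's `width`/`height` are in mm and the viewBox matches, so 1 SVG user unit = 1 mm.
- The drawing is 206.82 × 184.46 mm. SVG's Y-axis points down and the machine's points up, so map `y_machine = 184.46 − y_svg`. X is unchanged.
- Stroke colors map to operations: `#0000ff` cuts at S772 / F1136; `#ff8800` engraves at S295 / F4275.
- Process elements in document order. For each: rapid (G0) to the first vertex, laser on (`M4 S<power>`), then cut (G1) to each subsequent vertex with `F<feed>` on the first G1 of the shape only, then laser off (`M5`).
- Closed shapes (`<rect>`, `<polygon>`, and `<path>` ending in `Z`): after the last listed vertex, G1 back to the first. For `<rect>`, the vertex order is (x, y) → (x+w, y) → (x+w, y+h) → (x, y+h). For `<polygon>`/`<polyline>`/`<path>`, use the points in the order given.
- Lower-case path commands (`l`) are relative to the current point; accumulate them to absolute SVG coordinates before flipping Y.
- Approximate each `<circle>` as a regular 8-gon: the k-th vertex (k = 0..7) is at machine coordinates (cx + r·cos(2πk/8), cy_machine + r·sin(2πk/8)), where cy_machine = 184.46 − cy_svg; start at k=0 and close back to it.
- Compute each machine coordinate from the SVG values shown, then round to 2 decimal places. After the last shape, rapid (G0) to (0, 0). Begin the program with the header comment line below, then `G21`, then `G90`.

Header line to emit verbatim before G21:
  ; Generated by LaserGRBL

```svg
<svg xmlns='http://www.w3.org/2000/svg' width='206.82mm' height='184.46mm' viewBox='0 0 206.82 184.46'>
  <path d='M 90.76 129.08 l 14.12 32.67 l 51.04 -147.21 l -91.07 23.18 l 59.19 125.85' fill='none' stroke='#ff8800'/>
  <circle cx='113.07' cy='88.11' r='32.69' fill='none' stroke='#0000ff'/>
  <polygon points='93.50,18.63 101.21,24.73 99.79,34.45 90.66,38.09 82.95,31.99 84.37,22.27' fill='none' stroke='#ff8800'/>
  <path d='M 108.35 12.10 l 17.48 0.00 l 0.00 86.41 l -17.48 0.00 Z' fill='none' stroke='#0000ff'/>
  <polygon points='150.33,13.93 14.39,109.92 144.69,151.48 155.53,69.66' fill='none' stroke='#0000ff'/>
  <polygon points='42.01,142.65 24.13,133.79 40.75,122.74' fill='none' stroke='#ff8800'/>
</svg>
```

Since the viewBox matches the mm dimensions, user units are millimetres directly. The only transform is the Y-flip y_m = 184.46 − y_svg.

Shape 1 is a open polyline drawn with `<path>`. Its stroke #ff8800 means engrave at S295, F4275. After flipping Y the toolpath is (90.76,55.38) → (104.88,22.71) → (155.92,169.92) → (64.85,146.74) → (124.04,20.89).

Shape 2 is a circle drawn with `<circle>`. Its stroke #0000ff means cut at S772, F1136. After flipping Y the toolpath is (145.76,96.35) → (136.19,119.47) → (113.07,129.04) → (89.95,119.47) → (80.38,96.35) → (89.95,73.23) → (113.07,63.66) → (136.19,73.23) → (145.76,96.35), returning to the start.

Shape 3 is a regular polygon drawn with `<polygon>`. Its stroke #ff8800 means engrave at S295, F4275. After flipping Y the toolpath is (93.50,165.83) → (101.21,159.73) → (99.79,150.01) → (90.66,146.37) → (82.95,152.47) → (84.37,162.19) → (93.50,165.83), returning to the start.

Shape 4 is a rectangle drawn with `<path>`. Its stroke #0000ff means cut at S772, F1136. After flipping Y the toolpath is (108.35,172.36) → (125.83,172.36) → (125.83,85.95) → (108.35,85.95) → (108.35,172.36), returning to the start.

Shape 5 is a closed polygon drawn with `<polygon>`. Its stroke #0000ff means cut at S772, F1136. After flipping Y the toolpath is (150.33,170.53) → (14.39,74.54) → (144.69,32.98) → (155.53,114.80) → (150.33,170.53), returning to the start.

Shape 6 is a regular polygon drawn with `<polygon>`. Its stroke #ff8800 means engrave at S295, F4275. After flipping Y the toolpath is (42.01,41.81) → (24.13,50.67) → (40.75,61.72) → (42.01,41.81), returning to the start.

; Generated by LaserGRBL
G21
G90
G0 X90.76 Y55.38
M4 S295
G1 X104.88 Y22.71 F4275
G1 X155.92 Y169.92
G1 X64.85 Y146.74
G1 X124.04 Y20.89
M5
G0 X145.76 Y96.35
M4 S772
G1 X136.19 Y119.47 F1136
G1 X113.07 Y129.04
G1 X89.95 Y119.47
G1 X80.38 Y96.35
G1 X89.95 Y73.23
G1 X113.07 Y63.66
G1 X136.19 Y73.23
G1 X145.76 Y96.35
M5
G0 X93.50 Y165.83
M4 S295
G1 X101.21 Y159.73 F4275
G1 X99.79 Y150.01
G1 X90.66 Y146.37
G1 X82.95 Y152.47
G1 X84.37 Y162.19
G1 X93.50 Y165.83
M5
G0 X108.35 Y172.36
M4 S772
G1 X125.83 Y172.36 F1136
G1 X125.83 Y85.95
G1 X108.35 Y85.95
G1 X108.35 Y172.36
M5
G0 X150.33 Y170.53
M4 S772
G1 X14.39 Y74.54 F1136
G1 X144.69 Y32.98
G1 X155.53 Y114.80
G1 X150.33 Y170.53
M5
G0 X42.01 Y41.81
M4 S295
G1 X24.13 Y50.67 F4275
G1 X40.75 Y61.72
G1 X42.01 Y41.81
M5
G0 X0.00 Y0.00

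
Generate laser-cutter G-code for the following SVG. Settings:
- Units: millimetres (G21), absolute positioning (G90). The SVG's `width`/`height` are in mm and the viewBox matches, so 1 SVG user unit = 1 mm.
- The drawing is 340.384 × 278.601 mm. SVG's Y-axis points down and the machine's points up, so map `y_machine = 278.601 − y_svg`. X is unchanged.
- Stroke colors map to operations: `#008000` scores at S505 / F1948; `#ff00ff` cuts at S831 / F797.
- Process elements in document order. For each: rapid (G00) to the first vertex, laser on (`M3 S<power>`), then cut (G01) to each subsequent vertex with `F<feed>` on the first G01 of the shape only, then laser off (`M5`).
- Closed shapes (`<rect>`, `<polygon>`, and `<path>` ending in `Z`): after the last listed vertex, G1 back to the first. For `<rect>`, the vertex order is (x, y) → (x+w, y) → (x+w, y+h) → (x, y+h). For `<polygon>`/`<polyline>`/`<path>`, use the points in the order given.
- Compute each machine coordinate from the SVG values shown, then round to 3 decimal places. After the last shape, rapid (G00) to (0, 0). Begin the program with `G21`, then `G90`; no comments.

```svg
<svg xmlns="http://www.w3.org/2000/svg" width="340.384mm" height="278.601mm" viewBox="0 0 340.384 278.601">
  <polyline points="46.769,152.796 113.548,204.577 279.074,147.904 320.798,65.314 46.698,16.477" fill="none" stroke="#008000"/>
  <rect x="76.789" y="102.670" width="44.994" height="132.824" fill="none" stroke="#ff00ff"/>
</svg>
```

G21
G90
G00 X46.769 Y125.805
M3 S505
G01 X113.548 Y74.024 F1948
G01 X279.074 Y130.697
G01 X320.798 Y213.287
G01 X46.698 Y262.124
M5
G00 X76.789 Y175.931
M3 S831
G01 X121.783 Y175.931 F797
G01 X121.783 Y43.107
G01 X76.789 Y43.107
G01 X76.789 Y175.931
M5
G00 X0.000 Y0.000

1 u = 1 mm; y_m = 278.601 − y.

[1] `<polyline>` open polyline, #008000→score S505 F1948: (46.769,125.805) → (113.548,74.024) → (279.074,130.697) → (320.798,213.287) → (46.698,262.124)

[2] `<rect>` rectangle, #ff00ff→cut S831 F797: (76.789,175.931) → (121.783,175.931) → (121.783,43.107) → (76.789,43.107) → (76.789,175.931) (closed)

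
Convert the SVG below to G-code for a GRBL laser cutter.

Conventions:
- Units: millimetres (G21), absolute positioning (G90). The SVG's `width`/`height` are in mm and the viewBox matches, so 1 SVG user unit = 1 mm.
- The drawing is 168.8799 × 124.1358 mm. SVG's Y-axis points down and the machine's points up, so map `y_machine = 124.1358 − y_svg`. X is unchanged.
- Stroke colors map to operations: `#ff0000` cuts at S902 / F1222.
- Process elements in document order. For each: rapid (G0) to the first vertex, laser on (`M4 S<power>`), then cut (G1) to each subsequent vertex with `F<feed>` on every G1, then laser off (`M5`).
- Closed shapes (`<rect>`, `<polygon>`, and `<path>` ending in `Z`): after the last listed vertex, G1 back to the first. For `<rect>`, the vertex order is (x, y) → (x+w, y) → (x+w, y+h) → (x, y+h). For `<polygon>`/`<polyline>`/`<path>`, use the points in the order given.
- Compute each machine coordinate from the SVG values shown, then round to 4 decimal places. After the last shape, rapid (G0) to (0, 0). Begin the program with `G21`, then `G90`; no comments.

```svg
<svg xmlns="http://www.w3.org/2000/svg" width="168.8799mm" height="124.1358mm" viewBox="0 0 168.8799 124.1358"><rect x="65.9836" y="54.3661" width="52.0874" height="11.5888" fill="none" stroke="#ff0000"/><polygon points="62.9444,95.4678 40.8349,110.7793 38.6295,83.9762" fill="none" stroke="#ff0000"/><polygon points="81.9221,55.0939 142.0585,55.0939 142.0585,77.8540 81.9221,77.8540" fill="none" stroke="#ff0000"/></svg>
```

viewBox `0 0 168.8799 124.1358` with mm width/height → 1 unit = 1 mm. Flip: y_m = 124.1358 − y_svg.

**Shape 1** — `<rect>` rectangle, stroke `#ff0000` → cut (S902, F1222). Machine vertices: (65.9836,69.7697) → (118.0710,69.7697) → (118.0710,58.1809) → (65.9836,58.1809) → (65.9836,69.7697). Closed: final G1 returns to the first vertex.

**Shape 2** — `<polygon>` regular polygon, stroke `#ff0000` → cut (S902, F1222). Machine vertices: (62.9444,28.6680) → (40.8349,13.3565) → (38.6295,40.1596) → (62.9444,28.6680). Closed: final G1 returns to the first vertex.

**Shape 3** — `<polygon>` rectangle, stroke `#ff0000` → cut (S902, F1222). Machine vertices: (81.9221,69.0419) → (142.0585,69.0419) → (142.0585,46.2818) → (81.9221,46.2818) → (81.9221,69.0419). Closed: final G1 returns to the first vertex.

G21
G90
G0 X65.9836 Y69.7697
M4 S902
G1 X118.0710 Y69.7697 F1222
G1 X118.0710 Y58.1809 F1222
G1 X65.9836 Y58.1809 F1222
G1 X65.9836 Y69.7697 F1222
M5
G0 X62.9444 Y28.6680
M4 S902
G1 X40.8349 Y13.3565 F1222
G1 X38.6295 Y40.1596 F1222
G1 X62.9444 Y28.6680 F1222
M5
G0 X81.9221 Y69.0419
M4 S902
G1 X142.0585 Y69.0419 F1222
G1 X142.0585 Y46.2818 F1222
G1 X81.9221 Y46.2818 F1222
G1 X81.9221 Y69.0419 F1222
M5
G0 X0.0000 Y0.0000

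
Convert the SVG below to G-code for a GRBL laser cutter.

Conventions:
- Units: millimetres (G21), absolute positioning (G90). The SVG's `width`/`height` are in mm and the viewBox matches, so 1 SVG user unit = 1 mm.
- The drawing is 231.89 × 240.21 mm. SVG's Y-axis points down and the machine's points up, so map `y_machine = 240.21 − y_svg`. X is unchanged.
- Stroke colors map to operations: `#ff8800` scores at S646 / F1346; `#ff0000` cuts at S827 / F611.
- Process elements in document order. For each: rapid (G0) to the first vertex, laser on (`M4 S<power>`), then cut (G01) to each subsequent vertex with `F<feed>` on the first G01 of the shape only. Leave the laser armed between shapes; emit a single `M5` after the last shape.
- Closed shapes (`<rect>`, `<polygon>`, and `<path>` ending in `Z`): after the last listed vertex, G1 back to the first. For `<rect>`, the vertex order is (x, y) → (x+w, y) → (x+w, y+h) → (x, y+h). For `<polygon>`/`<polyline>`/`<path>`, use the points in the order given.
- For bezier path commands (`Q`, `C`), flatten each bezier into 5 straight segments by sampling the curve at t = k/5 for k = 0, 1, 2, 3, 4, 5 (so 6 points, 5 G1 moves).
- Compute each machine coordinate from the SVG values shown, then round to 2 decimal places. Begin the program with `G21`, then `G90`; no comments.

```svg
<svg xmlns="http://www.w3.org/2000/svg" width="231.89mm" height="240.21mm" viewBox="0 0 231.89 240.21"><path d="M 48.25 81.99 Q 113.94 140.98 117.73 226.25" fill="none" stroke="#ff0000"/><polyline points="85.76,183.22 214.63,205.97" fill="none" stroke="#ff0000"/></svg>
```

Since the viewBox matches the mm dimensions, user units are millimetres directly. The only transform is the Y-flip y_m = 240.21 − y_svg.

Shape 1 is a quadratic bezier drawn with `<path>`. Its stroke #ff0000 means cut at S827, F611. After flipping Y the toolpath is (48.25,158.22) → (72.05,133.57) → (90.90,106.82) → (104.79,77.97) → (113.74,47.02) → (117.73,13.96).

Shape 2 is a line segment drawn with `<polyline>`. Its stroke #ff0000 means cut at S827, F611. After flipping Y the toolpath is (85.76,56.99) → (214.63,34.24).

G21
G90
G0 X48.25 Y158.22
M4 S827
G01 X72.05 Y133.57 F611
G01 X90.90 Y106.82
G01 X104.79 Y77.97
G01 X113.74 Y47.02
G01 X117.73 Y13.96
G0 X85.76 Y56.99
M4 S827
G01 X214.63 Y34.24 F611
M5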